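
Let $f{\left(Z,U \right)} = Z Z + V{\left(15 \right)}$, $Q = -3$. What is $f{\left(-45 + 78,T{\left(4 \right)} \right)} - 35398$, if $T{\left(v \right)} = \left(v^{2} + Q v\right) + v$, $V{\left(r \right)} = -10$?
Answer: $-34319$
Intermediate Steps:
$T{\left(v \right)} = v^{2} - 2 v$ ($T{\left(v \right)} = \left(v^{2} - 3 v\right) + v = v^{2} - 2 v$)
$f{\left(Z,U \right)} = -10 + Z^{2}$ ($f{\left(Z,U \right)} = Z Z - 10 = Z^{2} - 10 = -10 + Z^{2}$)
$f{\left(-45 + 78,T{\left(4 \right)} \right)} - 35398 = \left(-10 + \left(-45 + 78\right)^{2}\right) - 35398 = \left(-10 + 33^{2}\right) - 35398 = \left(-10 + 1089\right) - 35398 = 1079 - 35398 = -34319$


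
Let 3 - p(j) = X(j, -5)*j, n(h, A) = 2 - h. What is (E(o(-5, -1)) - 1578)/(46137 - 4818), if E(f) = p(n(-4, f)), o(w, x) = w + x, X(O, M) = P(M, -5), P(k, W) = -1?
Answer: -523/13773 ≈ -0.037973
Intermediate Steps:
X(O, M) = -1
p(j) = 3 + j (p(j) = 3 - (-1)*j = 3 + j)
E(f) = 9 (E(f) = 3 + (2 - 1*(-4)) = 3 + (2 + 4) = 3 + 6 = 9)
(E(o(-5, -1)) - 1578)/(46137 - 4818) = (9 - 1578)/(46137 - 4818) = -1569/41319 = -1569*1/41319 = -523/13773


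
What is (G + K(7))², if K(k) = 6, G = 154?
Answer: 25600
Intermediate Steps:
(G + K(7))² = (154 + 6)² = 160² = 25600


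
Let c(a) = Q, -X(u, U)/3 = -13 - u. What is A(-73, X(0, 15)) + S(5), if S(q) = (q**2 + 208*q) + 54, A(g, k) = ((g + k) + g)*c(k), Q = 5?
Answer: 584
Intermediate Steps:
X(u, U) = 39 + 3*u (X(u, U) = -3*(-13 - u) = 39 + 3*u)
c(a) = 5
A(g, k) = 5*k + 10*g (A(g, k) = ((g + k) + g)*5 = (k + 2*g)*5 = 5*k + 10*g)
S(q) = 54 + q**2 + 208*q
A(-73, X(0, 15)) + S(5) = (5*(39 + 3*0) + 10*(-73)) + (54 + 5**2 + 208*5) = (5*(39 + 0) - 730) + (54 + 25 + 1040) = (5*39 - 730) + 1119 = (195 - 730) + 1119 = -535 + 1119 = 584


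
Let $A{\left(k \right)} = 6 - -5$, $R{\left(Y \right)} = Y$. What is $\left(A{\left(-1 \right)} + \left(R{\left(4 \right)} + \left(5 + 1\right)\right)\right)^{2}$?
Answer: $441$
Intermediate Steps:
$A{\left(k \right)} = 11$ ($A{\left(k \right)} = 6 + 5 = 11$)
$\left(A{\left(-1 \right)} + \left(R{\left(4 \right)} + \left(5 + 1\right)\right)\right)^{2} = \left(11 + \left(4 + \left(5 + 1\right)\right)\right)^{2} = \left(11 + \left(4 + 6\right)\right)^{2} = \left(11 + 10\right)^{2} = 21^{2} = 441$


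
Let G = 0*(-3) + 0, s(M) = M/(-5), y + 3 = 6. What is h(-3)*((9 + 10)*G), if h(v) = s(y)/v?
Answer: 0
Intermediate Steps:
y = 3 (y = -3 + 6 = 3)
s(M) = -M/5 (s(M) = M*(-1/5) = -M/5)
G = 0 (G = 0 + 0 = 0)
h(v) = -3/(5*v) (h(v) = (-1/5*3)/v = -3/(5*v))
h(-3)*((9 + 10)*G) = (-3/5/(-3))*((9 + 10)*0) = (-3/5*(-1/3))*(19*0) = (1/5)*0 = 0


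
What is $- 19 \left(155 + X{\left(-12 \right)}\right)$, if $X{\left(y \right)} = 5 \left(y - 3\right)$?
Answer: $-1520$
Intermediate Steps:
$X{\left(y \right)} = -15 + 5 y$ ($X{\left(y \right)} = 5 \left(-3 + y\right) = -15 + 5 y$)
$- 19 \left(155 + X{\left(-12 \right)}\right) = - 19 \left(155 + \left(-15 + 5 \left(-12\right)\right)\right) = - 19 \left(155 - 75\right) = \left(-19\right) 80 = -1520$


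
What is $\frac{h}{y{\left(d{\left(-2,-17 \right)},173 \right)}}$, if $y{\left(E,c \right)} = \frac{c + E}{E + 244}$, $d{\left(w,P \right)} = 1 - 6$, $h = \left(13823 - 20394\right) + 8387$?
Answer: $\frac{54253}{21} \approx 2583.5$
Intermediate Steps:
$h = 1816$ ($h = -6571 + 8387 = 1816$)
$d{\left(w,P \right)} = -5$
$y{\left(E,c \right)} = \frac{E + c}{244 + E}$
$\frac{h}{y{\left(d{\left(-2,-17 \right)},173 \right)}} = \frac{1816}{\frac{1}{244 - 5} \left(-5 + 173\right)} = \frac{1816}{\frac{1}{239} \cdot 168} = \frac{1816}{\frac{168}{239}} = 1816 \cdot \frac{239}{168} = \frac{54253}{21}$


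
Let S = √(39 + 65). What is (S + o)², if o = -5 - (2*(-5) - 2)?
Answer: 153 + 28*√26 ≈ 295.77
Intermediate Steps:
S = 2*√26 (S = √104 = 2*√26 ≈ 10.198)
o = 7 (o = -5 - (-10 - 2) = -5 - 1*(-12) = -5 + 12 = 7)
(S + o)² = (2*√26 + 7)² = (7 + 2*√26)²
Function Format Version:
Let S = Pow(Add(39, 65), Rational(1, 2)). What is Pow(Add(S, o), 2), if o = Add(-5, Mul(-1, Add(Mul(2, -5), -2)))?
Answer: Add(153, Mul(28, Pow(26, Rational(1, 2)))) ≈ 295.77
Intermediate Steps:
S = Mul(2, Pow(26, Rational(1, 2))) (S = Pow(104, Rational(1, 2)) = Mul(2, Pow(26, Rational(1, 2))) ≈ 10.198)
o = 7 (o = Add(-5, Mul(-1, Add(-10, -2))) = Add(-5, Mul(-1, -12)) = Add(-5, 12) = 7)
Pow(Add(S, o), 2) = Pow(Add(Mul(2, Pow(26, Rational(1, 2))), 7), 2) = Pow(Add(7, Mul(2, Pow(26, Rational(1, 2)))), 2)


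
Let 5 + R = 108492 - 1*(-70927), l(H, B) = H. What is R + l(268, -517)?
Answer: 179682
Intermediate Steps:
R = 179414 (R = -5 + (108492 - 1*(-70927)) = -5 + (108492 + 70927) = -5 + 179419 = 179414)
R + l(268, -517) = 179414 + 268 = 179682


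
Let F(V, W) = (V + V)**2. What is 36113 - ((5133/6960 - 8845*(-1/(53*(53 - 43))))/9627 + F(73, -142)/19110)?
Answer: 187791697682441/5200274352 ≈ 36112.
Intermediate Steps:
F(V, W) = 4*V**2 (F(V, W) = (2*V)**2 = 4*V**2)
36113 - ((5133/6960 - 8845*(-1/(53*(53 - 43))))/9627 + F(73, -142)/19110) = 36113 - ((5133/6960 - 8845*(-1/(53*(53 - 43))))/9627 + (4*73**2)/19110) = 36113 - ((5133*(1/6960) - 8845/((-53*10)))*(1/9627) + (4*5329)*(1/19110)) = 36113 - ((59/80 - 8845/(-530))*(1/9627) + 21316*(1/19110)) = 36113 - ((59/80 - 8845*(-1/530))*(1/9627) + 10658/9555) = 36113 - ((59/80 + 1769/106)*(1/9627) + 10658/9555) = 36113 - ((73887/4240)*(1/9627) + 10658/9555) = 36113 - (24629/13606160 + 10658/9555) = 36113 - 1*5809991335/5200274352 = 36113 - 5809991335/5200274352 = 187791697682441/5200274352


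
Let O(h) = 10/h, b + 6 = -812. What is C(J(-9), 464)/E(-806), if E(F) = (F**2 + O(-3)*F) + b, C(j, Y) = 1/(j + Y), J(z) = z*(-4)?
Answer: 3/977257000 ≈ 3.0698e-9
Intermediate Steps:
b = -818 (b = -6 - 812 = -818)
J(z) = -4*z
C(j, Y) = 1/(Y + j)
E(F) = -818 + F**2 - 10*F/3 (E(F) = (F**2 + (10/(-3))*F) - 818 = (F**2 + (10*(-1/3))*F) - 818 = (F**2 - 10*F/3) - 818 = -818 + F**2 - 10*F/3)
C(J(-9), 464)/E(-806) = 1/((464 - 4*(-9))*(-818 + (-806)**2 - 10/3*(-806))) = 1/((464 + 36)*(-818 + 649636 + 8060/3)) = 1/(500*(1954514/3)) = (1/500)*(3/1954514) = 3/977257000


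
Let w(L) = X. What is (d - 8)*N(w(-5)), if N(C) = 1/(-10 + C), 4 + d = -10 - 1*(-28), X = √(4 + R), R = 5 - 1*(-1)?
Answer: -⅔ - √10/15 ≈ -0.87749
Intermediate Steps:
R = 6 (R = 5 + 1 = 6)
X = √10 (X = √(4 + 6) = √10 ≈ 3.1623)
d = 14 (d = -4 + (-10 - 1*(-28)) = -4 + (-10 + 28) = -4 + 18 = 14)
w(L) = √10
(d - 8)*N(w(-5)) = (14 - 8)/(-10 + √10) = 6/(-10 + √10)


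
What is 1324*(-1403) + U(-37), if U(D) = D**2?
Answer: -1856203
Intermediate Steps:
1324*(-1403) + U(-37) = 1324*(-1403) + (-37)**2 = -1857572 + 1369 = -1856203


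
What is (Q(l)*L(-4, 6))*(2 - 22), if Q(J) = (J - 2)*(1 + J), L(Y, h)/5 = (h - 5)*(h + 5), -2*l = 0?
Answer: 2200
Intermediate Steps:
l = 0 (l = -½*0 = 0)
L(Y, h) = 5*(-5 + h)*(5 + h) (L(Y, h) = 5*((h - 5)*(h + 5)) = 5*((-5 + h)*(5 + h)) = 5*(-5 + h)*(5 + h))
Q(J) = (1 + J)*(-2 + J) (Q(J) = (-2 + J)*(1 + J) = (1 + J)*(-2 + J))
(Q(l)*L(-4, 6))*(2 - 22) = ((-2 + 0² - 1*0)*(-125 + 5*6²))*(2 - 22) = ((-2 + 0 + 0)*(-125 + 5*36))*(-20) = -2*(-125 + 180)*(-20) = -2*55*(-20) = -110*(-20) = 2200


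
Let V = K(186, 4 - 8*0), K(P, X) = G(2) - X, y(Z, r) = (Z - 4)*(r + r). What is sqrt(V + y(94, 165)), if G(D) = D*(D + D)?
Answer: 2*sqrt(7426) ≈ 172.35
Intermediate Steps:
y(Z, r) = 2*r*(-4 + Z) (y(Z, r) = (-4 + Z)*(2*r) = 2*r*(-4 + Z))
G(D) = 2*D**2 (G(D) = D*(2*D) = 2*D**2)
K(P, X) = 8 - X (K(P, X) = 2*2**2 - X = 2*4 - X = 8 - X)
V = 4 (V = 8 - (4 - 8*0) = 8 - (4 + 0) = 8 - 1*4 = 8 - 4 = 4)
sqrt(V + y(94, 165)) = sqrt(4 + 2*165*(-4 + 94)) = sqrt(4 + 2*165*90) = sqrt(4 + 29700) = sqrt(29704) = 2*sqrt(7426)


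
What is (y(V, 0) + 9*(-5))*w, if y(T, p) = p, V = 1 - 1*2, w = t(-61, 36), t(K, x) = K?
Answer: 2745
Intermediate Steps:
w = -61
V = -1 (V = 1 - 2 = -1)
(y(V, 0) + 9*(-5))*w = (0 + 9*(-5))*(-61) = (0 - 45)*(-61) = -45*(-61) = 2745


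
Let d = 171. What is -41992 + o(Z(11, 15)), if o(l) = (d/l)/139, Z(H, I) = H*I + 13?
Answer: -1038965893/24742 ≈ -41992.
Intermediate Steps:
Z(H, I) = 13 + H*I
o(l) = 171/(139*l) (o(l) = (171/l)/139 = (171/l)*(1/139) = 171/(139*l))
-41992 + o(Z(11, 15)) = -41992 + 171/(139*(13 + 11*15)) = -41992 + 171/(139*(13 + 165)) = -41992 + (171/139)/178 = -41992 + (171/139)*(1/178) = -41992 + 171/24742 = -1038965893/24742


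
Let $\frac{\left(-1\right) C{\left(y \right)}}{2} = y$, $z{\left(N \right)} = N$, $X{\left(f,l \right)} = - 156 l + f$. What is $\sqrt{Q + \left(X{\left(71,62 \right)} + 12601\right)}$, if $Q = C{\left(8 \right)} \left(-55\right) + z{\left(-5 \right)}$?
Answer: $5 \sqrt{155} \approx 62.25$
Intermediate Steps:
$X{\left(f,l \right)} = f - 156 l$
$C{\left(y \right)} = - 2 y$
$Q = 875$ ($Q = \left(-2\right) 8 \left(-55\right) - 5 = \left(-16\right) \left(-55\right) - 5 = 880 - 5 = 875$)
$\sqrt{Q + \left(X{\left(71,62 \right)} + 12601\right)} = \sqrt{875 + \left(\left(71 - 9672\right) + 12601\right)} = \sqrt{875 + \left(-9601 + 12601\right)} = \sqrt{875 + 3000} = \sqrt{3875} = 5 \sqrt{155}$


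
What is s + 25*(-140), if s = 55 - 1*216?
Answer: -3661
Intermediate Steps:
s = -161 (s = 55 - 216 = -161)
s + 25*(-140) = -161 + 25*(-140) = -161 - 3500 = -3661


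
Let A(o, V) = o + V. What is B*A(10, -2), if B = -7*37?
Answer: -2072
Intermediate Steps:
B = -259
A(o, V) = V + o
B*A(10, -2) = -259*(-2 + 10) = -259*8 = -2072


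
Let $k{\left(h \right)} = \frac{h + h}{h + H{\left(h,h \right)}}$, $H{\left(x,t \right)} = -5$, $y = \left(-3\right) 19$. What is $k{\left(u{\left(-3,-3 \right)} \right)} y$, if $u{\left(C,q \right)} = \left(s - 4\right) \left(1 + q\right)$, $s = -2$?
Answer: $- \frac{1368}{7} \approx -195.43$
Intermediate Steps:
$y = -57$
$u{\left(C,q \right)} = -6 - 6 q$ ($u{\left(C,q \right)} = \left(-2 - 4\right) \left(1 + q\right) = - 6 \left(1 + q\right) = -6 - 6 q$)
$k{\left(h \right)} = \frac{2 h}{-5 + h}$ ($k{\left(h \right)} = \frac{h + h}{h - 5} = \frac{2 h}{-5 + h}$)
$k{\left(u{\left(-3,-3 \right)} \right)} y = \frac{2 \left(-6 - -18\right)}{-5 - -12} \left(-57\right) = \frac{2 \left(-6 + 18\right)}{-5 + \left(-6 + 18\right)} \left(-57\right) = 2 \cdot 12 \frac{1}{-5 + 12} \left(-57\right) = 2 \cdot 12 \cdot \frac{1}{7} \left(-57\right) = \frac{24}{7} \left(-57\right) = - \frac{1368}{7}$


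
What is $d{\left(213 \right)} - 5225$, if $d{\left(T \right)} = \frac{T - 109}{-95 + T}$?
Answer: $- \frac{308223}{59} \approx -5224.1$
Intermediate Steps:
$d{\left(T \right)} = \frac{-109 + T}{-95 + T}$
$d{\left(213 \right)} - 5225 = \frac{-109 + 213}{-95 + 213} - 5225 = \frac{1}{118} \cdot 104 - 5225 = \frac{52}{59} - 5225 = - \frac{308223}{59}$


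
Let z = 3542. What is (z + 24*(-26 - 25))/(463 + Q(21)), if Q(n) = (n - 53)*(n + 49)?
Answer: -2318/1777 ≈ -1.3044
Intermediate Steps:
Q(n) = (-53 + n)*(49 + n)
(z + 24*(-26 - 25))/(463 + Q(21)) = (3542 + 24*(-26 - 25))/(463 + (-2597 + 21² - 4*21)) = (3542 + 24*(-51))/(463 + (-2597 + 441 - 84)) = (3542 - 1224)/(463 - 2240) = 2318/(-1777) = 2318*(-1/1777) = -2318/1777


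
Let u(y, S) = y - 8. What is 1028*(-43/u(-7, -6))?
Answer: 44204/15 ≈ 2946.9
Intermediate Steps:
u(y, S) = -8 + y
1028*(-43/u(-7, -6)) = 1028*(-43/(-8 - 7)) = 1028*(-43/(-15)) = 1028*(-43*(-1/15)) = 1028*(43/15) = 44204/15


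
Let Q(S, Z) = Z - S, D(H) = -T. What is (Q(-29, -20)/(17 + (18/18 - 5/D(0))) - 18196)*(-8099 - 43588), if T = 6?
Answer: 106273330578/113 ≈ 9.4047e+8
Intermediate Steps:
D(H) = -6 (D(H) = -1*6 = -6)
(Q(-29, -20)/(17 + (18/18 - 5/D(0))) - 18196)*(-8099 - 43588) = ((-20 - 1*(-29))/(17 + (18/18 - 5/(-6))) - 18196)*(-8099 - 43588) = ((-20 + 29)/(17 + (18*(1/18) - 5*(-⅙))) - 18196)*(-51687) = (9/(17 + (1 + ⅚)) - 18196)*(-51687) = (9/(17 + 11/6) - 18196)*(-51687) = (9/(113/6) - 18196)*(-51687) = (9*(6/113) - 18196)*(-51687) = (54/113 - 18196)*(-51687) = -2056094/113*(-51687) = 106273330578/113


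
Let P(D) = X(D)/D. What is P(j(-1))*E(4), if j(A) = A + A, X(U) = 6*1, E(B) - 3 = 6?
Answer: -27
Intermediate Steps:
E(B) = 9 (E(B) = 3 + 6 = 9)
X(U) = 6
j(A) = 2*A
P(D) = 6/D
P(j(-1))*E(4) = (6/((2*(-1))))*9 = (6/(-2))*9 = (6*(-½))*9 = -3*9 = -27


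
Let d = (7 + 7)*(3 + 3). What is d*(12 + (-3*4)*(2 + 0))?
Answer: -1008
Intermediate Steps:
d = 84 (d = 14*6 = 84)
d*(12 + (-3*4)*(2 + 0)) = 84*(12 + (-3*4)*(2 + 0)) = 84*(12 - 12*2) = 84*(12 - 24) = 84*(-12) = -1008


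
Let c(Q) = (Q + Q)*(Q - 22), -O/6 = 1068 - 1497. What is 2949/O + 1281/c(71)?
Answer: 283529/213213 ≈ 1.3298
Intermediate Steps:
O = 2574 (O = -6*(1068 - 1497) = -6*(-429) = 2574)
c(Q) = 2*Q*(-22 + Q) (c(Q) = (2*Q)*(-22 + Q) = 2*Q*(-22 + Q))
2949/O + 1281/c(71) = 2949/2574 + 1281/((2*71*(-22 + 71))) = 2949*(1/2574) + 1281/((2*71*49)) = 983/858 + 1281/6958 = 983/858 + 1281*(1/6958) = 983/858 + 183/994 = 283529/213213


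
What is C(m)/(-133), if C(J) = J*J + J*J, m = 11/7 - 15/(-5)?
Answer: -2048/6517 ≈ -0.31425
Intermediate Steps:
m = 32/7 (m = 11*(⅐) - 15*(-⅕) = 11/7 + 3 = 32/7 ≈ 4.5714)
C(J) = 2*J² (C(J) = J² + J² = 2*J²)
C(m)/(-133) = (2*(32/7)²)/(-133) = (2*(1024/49))*(-1/133) = (2048/49)*(-1/133) = -2048/6517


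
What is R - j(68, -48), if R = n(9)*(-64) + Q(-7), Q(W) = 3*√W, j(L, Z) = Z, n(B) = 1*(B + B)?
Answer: -1104 + 3*I*√7 ≈ -1104.0 + 7.9373*I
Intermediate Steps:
n(B) = 2*B (n(B) = 1*(2*B) = 2*B)
R = -1152 + 3*I*√7 (R = (2*9)*(-64) + 3*√(-7) = 18*(-64) + 3*(I*√7) = -1152 + 3*I*√7 ≈ -1152.0 + 7.9373*I)
R - j(68, -48) = (-1152 + 3*I*√7) - 1*(-48) = (-1152 + 3*I*√7) + 48 = -1104 + 3*I*√7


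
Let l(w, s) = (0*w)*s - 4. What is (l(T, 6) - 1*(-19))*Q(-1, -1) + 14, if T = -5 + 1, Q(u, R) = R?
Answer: -1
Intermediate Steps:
T = -4
l(w, s) = -4 (l(w, s) = 0*s - 4 = 0 - 4 = -4)
(l(T, 6) - 1*(-19))*Q(-1, -1) + 14 = (-4 - 1*(-19))*(-1) + 14 = (-4 + 19)*(-1) + 14 = 15*(-1) + 14 = -15 + 14 = -1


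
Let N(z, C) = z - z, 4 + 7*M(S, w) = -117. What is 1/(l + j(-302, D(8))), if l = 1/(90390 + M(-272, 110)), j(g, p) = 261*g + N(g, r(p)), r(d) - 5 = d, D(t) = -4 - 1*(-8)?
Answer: -632609/49863506591 ≈ -1.2687e-5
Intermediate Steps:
M(S, w) = -121/7 (M(S, w) = -4/7 + (⅐)*(-117) = -4/7 - 117/7 = -121/7)
D(t) = 4 (D(t) = -4 + 8 = 4)
r(d) = 5 + d
N(z, C) = 0
j(g, p) = 261*g (j(g, p) = 261*g + 0 = 261*g)
l = 7/632609 (l = 1/(90390 - 121/7) = 1/(632609/7) = 7/632609 ≈ 1.1065e-5)
1/(l + j(-302, D(8))) = 1/(7/632609 + 261*(-302)) = 1/(7/632609 - 78822) = 1/(-49863506591/632609) = -632609/49863506591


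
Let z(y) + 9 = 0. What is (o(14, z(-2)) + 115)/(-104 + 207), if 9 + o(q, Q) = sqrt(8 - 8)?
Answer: 106/103 ≈ 1.0291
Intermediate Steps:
z(y) = -9 (z(y) = -9 + 0 = -9)
o(q, Q) = -9 (o(q, Q) = -9 + sqrt(8 - 8) = -9 + sqrt(0) = -9 + 0 = -9)
(o(14, z(-2)) + 115)/(-104 + 207) = (-9 + 115)/(-104 + 207) = 106/103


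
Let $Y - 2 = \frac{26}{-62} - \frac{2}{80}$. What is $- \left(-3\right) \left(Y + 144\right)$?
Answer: $\frac{541467}{1240} \approx 436.67$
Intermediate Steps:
$Y = \frac{1929}{1240}$ ($Y = 2 + \left(\frac{26}{-62} - \frac{2}{80}\right) = 2 + \left(26 \left(- \frac{1}{62}\right) - \frac{1}{40}\right) = 2 - \frac{551}{1240} = \frac{1929}{1240} \approx 1.5556$)
$- \left(-3\right) \left(Y + 144\right) = - \left(-3\right) \left(\frac{1929}{1240} + 144\right) = - \frac{\left(-3\right) 180489}{1240} = \left(-1\right) \left(- \frac{541467}{1240}\right) = \frac{541467}{1240}$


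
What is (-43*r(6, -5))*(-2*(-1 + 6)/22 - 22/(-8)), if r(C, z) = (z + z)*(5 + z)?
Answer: 0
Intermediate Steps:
r(C, z) = 2*z*(5 + z) (r(C, z) = (2*z)*(5 + z) = 2*z*(5 + z))
(-43*r(6, -5))*(-2*(-1 + 6)/22 - 22/(-8)) = (-86*(-5)*(5 - 5))*(-2*(-1 + 6)/22 - 22/(-8)) = (-86*(-5)*0)*(-2*5*(1/22) - 22*(-1/8)) = (-43*0)*(-10*1/22 + 11/4) = 0*(-5/11 + 11/4) = 0*(101/44) = 0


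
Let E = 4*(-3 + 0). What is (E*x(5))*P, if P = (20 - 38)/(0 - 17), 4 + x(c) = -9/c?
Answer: 6264/85 ≈ 73.694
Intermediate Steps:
E = -12 (E = 4*(-3) = -12)
x(c) = -4 - 9/c
P = 18/17 (P = -18/(-17) = -18*(-1/17) = 18/17 ≈ 1.0588)
(E*x(5))*P = -12*(-4 - 9/5)*(18/17) = -12*(-29/5)*(18/17) = (348/5)*(18/17) = 6264/85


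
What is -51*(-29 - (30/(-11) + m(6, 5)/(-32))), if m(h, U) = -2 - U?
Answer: 475575/352 ≈ 1351.1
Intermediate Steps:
-51*(-29 - (30/(-11) + m(6, 5)/(-32))) = -51*(-29 - (30/(-11) + (-2 - 1*5)/(-32))) = -51*(-29 - (30*(-1/11) + (-2 - 5)*(-1/32))) = -51*(-29 - (-30/11 - 7*(-1/32))) = -51*(-29 - (-30/11 + 7/32)) = -51*(-29 - 1*(-883/352)) = -51*(-29 + 883/352) = -51*(-9325/352) = 475575/352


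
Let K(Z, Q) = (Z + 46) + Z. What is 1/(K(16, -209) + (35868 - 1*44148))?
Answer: -1/8202 ≈ -0.00012192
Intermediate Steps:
K(Z, Q) = 46 + 2*Z (K(Z, Q) = (46 + Z) + Z = 46 + 2*Z)
1/(K(16, -209) + (35868 - 1*44148)) = 1/((46 + 2*16) + (35868 - 1*44148)) = 1/((46 + 32) + (35868 - 44148)) = 1/(78 - 8280) = 1/(-8202) = -1/8202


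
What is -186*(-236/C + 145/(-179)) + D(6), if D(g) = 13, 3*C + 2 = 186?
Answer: 3620350/4117 ≈ 879.37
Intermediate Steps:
C = 184/3 (C = -⅔ + (⅓)*186 = -⅔ + 62 = 184/3 ≈ 61.333)
-186*(-236/C + 145/(-179)) + D(6) = -186*(-236/184/3 + 145/(-179)) + 13 = -186*(-236*3/184 + 145*(-1/179)) + 13 = -186*(-177/46 - 145/179) + 13 = -186*(-38353/8234) + 13 = 3566829/4117 + 13 = 3620350/4117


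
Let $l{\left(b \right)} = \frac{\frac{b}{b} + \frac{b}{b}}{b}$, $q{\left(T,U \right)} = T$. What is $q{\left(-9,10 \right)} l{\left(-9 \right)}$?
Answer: $2$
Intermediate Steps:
$l{\left(b \right)} = \frac{2}{b}$ ($l{\left(b \right)} = \frac{1 + 1}{b} = \frac{2}{b}$)
$q{\left(-9,10 \right)} l{\left(-9 \right)} = - 9 \frac{2}{-9} = - 9 \cdot 2 \left(- \frac{1}{9}\right) = \left(-9\right) \left(- \frac{2}{9}\right) = 2$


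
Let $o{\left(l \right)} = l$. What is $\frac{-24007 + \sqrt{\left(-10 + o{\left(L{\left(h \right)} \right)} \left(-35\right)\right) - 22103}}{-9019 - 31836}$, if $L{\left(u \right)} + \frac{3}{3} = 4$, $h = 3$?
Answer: $\frac{24007}{40855} - \frac{23 i \sqrt{42}}{40855} \approx 0.58762 - 0.0036484 i$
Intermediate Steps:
$L{\left(u \right)} = 3$ ($L{\left(u \right)} = -1 + 4 = 3$)
$\frac{-24007 + \sqrt{\left(-10 + o{\left(L{\left(h \right)} \right)} \left(-35\right)\right) - 22103}}{-9019 - 31836} = \frac{-24007 + \sqrt{\left(-10 + 3 \left(-35\right)\right) - 22103}}{-9019 - 31836} = \frac{-24007 + \sqrt{\left(-10 - 105\right) - 22103}}{-40855} = \left(-24007 + \sqrt{-115 - 22103}\right) \left(- \frac{1}{40855}\right) = \left(-24007 + \sqrt{-22218}\right) \left(- \frac{1}{40855}\right) = \left(-24007 + 23 i \sqrt{42}\right) \left(- \frac{1}{40855}\right) = \frac{24007}{40855} - \frac{23 i \sqrt{42}}{40855}$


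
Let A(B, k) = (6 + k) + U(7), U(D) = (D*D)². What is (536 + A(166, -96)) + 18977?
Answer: 21824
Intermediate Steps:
U(D) = D⁴ (U(D) = (D²)² = D⁴)
A(B, k) = 2407 + k (A(B, k) = (6 + k) + 7⁴ = (6 + k) + 2401 = 2407 + k)
(536 + A(166, -96)) + 18977 = (536 + (2407 - 96)) + 18977 = (536 + 2311) + 18977 = 2847 + 18977 = 21824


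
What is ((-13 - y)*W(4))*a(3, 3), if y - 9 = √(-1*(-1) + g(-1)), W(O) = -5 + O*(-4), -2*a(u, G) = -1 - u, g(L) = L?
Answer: 924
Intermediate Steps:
a(u, G) = ½ + u/2 (a(u, G) = -(-1 - u)/2 = ½ + u/2)
W(O) = -5 - 4*O
y = 9 (y = 9 + √(-1*(-1) - 1) = 9 + √(1 - 1) = 9 + √0 = 9 + 0 = 9)
((-13 - y)*W(4))*a(3, 3) = ((-13 - 1*9)*(-5 - 4*4))*(½ + (½)*3) = ((-13 - 9)*(-5 - 16))*(½ + 3/2) = -22*(-21)*2 = 462*2 = 924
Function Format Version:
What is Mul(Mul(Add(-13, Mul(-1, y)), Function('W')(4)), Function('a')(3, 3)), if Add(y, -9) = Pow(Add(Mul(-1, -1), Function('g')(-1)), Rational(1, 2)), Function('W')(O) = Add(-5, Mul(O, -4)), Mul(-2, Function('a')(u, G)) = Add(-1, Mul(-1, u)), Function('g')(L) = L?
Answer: 924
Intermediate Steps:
Function('a')(u, G) = Add(Rational(1, 2), Mul(Rational(1, 2), u)) (Function('a')(u, G) = Mul(Rational(-1, 2), Add(-1, Mul(-1, u))) = Add(Rational(1, 2), Mul(Rational(1, 2), u)))
Function('W')(O) = Add(-5, Mul(-4, O))
y = 9 (y = Add(9, Pow(Add(Mul(-1, -1), -1), Rational(1, 2))) = Add(9, Pow(Add(1, -1), Rational(1, 2))) = Add(9, Pow(0, Rational(1, 2))) = Add(9, 0) = 9)
Mul(Mul(Add(-13, Mul(-1, y)), Function('W')(4)), Function('a')(3, 3)) = Mul(Mul(Add(-13, Mul(-1, 9)), Add(-5, Mul(-4, 4))), Add(Rational(1, 2), Mul(Rational(1, 2), 3))) = Mul(Mul(Add(-13, -9), Add(-5, -16)), Add(Rational(1, 2), Rational(3, 2))) = Mul(Mul(-22, -21), 2) = Mul(462, 2) = 924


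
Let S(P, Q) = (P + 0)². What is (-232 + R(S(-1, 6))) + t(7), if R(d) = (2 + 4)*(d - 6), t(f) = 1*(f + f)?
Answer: -248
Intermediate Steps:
t(f) = 2*f (t(f) = 1*(2*f) = 2*f)
S(P, Q) = P²
R(d) = -36 + 6*d (R(d) = 6*(-6 + d) = -36 + 6*d)
(-232 + R(S(-1, 6))) + t(7) = (-232 + (-36 + 6*(-1)²)) + 2*7 = (-232 + (-36 + 6*1)) + 14 = (-232 + (-36 + 6)) + 14 = (-232 - 30) + 14 = -262 + 14 = -248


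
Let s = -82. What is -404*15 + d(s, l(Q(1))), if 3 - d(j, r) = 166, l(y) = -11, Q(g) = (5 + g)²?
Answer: -6223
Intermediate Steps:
d(j, r) = -163 (d(j, r) = 3 - 1*166 = 3 - 166 = -163)
-404*15 + d(s, l(Q(1))) = -404*15 - 163 = -6060 - 163 = -6223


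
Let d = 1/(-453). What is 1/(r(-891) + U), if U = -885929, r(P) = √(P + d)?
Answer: -401325837/355546197851197 - 2*I*√45710418/355546197851197 ≈ -1.1288e-6 - 3.8031e-11*I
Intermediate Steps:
d = -1/453 ≈ -0.0022075
r(P) = √(-1/453 + P) (r(P) = √(P - 1/453) = √(-1/453 + P))
1/(r(-891) + U) = 1/(√(-453 + 205209*(-891))/453 - 885929) = 1/(√(-453 - 182841219)/453 - 885929) = 1/(√(-182841672)/453 - 885929) = 1/((2*I*√45710418)/453 - 885929) = 1/(2*I*√45710418/453 - 885929) = 1/(-885929 + 2*I*√45710418/453)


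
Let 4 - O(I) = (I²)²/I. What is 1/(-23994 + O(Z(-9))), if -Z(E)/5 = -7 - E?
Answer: -1/22990 ≈ -4.3497e-5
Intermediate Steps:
Z(E) = 35 + 5*E (Z(E) = -5*(-7 - E) = 35 + 5*E)
O(I) = 4 - I³ (O(I) = 4 - (I²)²/I = 4 - I⁴/I = 4 - I³)
1/(-23994 + O(Z(-9))) = 1/(-23994 + (4 - (35 + 5*(-9))³)) = 1/(-23994 + (4 - (35 - 45)³)) = 1/(-23994 + (4 - 1*(-10)³)) = 1/(-23994 + (4 - 1*(-1000))) = 1/(-23994 + (4 + 1000)) = 1/(-23994 + 1004) = 1/(-22990) = -1/22990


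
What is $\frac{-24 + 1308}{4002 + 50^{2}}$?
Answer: $\frac{642}{3251} \approx 0.19748$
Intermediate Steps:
$\frac{-24 + 1308}{4002 + 50^{2}} = \frac{1284}{4002 + 2500} = \frac{1284}{6502} = 1284 \cdot \frac{1}{6502} = \frac{642}{3251}$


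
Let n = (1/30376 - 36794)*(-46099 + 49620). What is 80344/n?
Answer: -2440529344/3935261645903 ≈ -0.00062017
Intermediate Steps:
n = -3935261645903/30376 (n = (1/30376 - 36794)*3521 = -1117654543/30376*3521 = -3935261645903/30376 ≈ -1.2955e+8)
80344/n = 80344/(-3935261645903/30376) = 80344*(-30376/3935261645903) = -2440529344/3935261645903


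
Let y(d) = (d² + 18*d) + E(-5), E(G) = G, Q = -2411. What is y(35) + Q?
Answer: -561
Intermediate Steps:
y(d) = -5 + d² + 18*d (y(d) = (d² + 18*d) - 5 = -5 + d² + 18*d)
y(35) + Q = (-5 + 35² + 18*35) - 2411 = (-5 + 1225 + 630) - 2411 = 1850 - 2411 = -561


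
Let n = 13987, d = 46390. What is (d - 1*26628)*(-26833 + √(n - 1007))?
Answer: -530273746 + 39524*√3245 ≈ -5.2802e+8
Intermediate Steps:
(d - 1*26628)*(-26833 + √(n - 1007)) = (46390 - 1*26628)*(-26833 + √(13987 - 1007)) = (46390 - 26628)*(-26833 + √12980) = 19762*(-26833 + 2*√3245) = -530273746 + 39524*√3245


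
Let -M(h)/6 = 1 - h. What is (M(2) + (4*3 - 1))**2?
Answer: 289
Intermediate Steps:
M(h) = -6 + 6*h (M(h) = -6*(1 - h) = -6 + 6*h)
(M(2) + (4*3 - 1))**2 = ((-6 + 6*2) + (4*3 - 1))**2 = ((-6 + 12) + (12 - 1))**2 = (6 + 11)**2 = 17**2 = 289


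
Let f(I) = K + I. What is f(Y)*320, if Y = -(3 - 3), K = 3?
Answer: 960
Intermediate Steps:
Y = 0 (Y = -1*0 = 0)
f(I) = 3 + I
f(Y)*320 = (3 + 0)*320 = 3*320 = 960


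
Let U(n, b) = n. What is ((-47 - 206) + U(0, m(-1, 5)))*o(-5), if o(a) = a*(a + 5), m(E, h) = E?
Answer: 0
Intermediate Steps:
o(a) = a*(5 + a)
((-47 - 206) + U(0, m(-1, 5)))*o(-5) = ((-47 - 206) + 0)*(-5*(5 - 5)) = (-253 + 0)*(-5*0) = -253*0 = 0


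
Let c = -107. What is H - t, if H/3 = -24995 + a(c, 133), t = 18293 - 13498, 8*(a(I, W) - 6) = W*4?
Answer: -159125/2 ≈ -79563.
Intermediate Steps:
a(I, W) = 6 + W/2 (a(I, W) = 6 + (W*4)/8 = 6 + (4*W)/8 = 6 + W/2)
t = 4795
H = -149535/2 (H = 3*(-24995 + (6 + (½)*133)) = 3*(-24995 + (6 + 133/2)) = 3*(-24995 + 145/2) = 3*(-49845/2) = -149535/2 ≈ -74768.)
H - t = -149535/2 - 1*4795 = -149535/2 - 4795 = -159125/2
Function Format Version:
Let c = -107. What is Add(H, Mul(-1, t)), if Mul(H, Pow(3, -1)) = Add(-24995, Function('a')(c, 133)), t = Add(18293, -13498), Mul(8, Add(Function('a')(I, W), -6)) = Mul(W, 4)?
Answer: Rational(-159125, 2) ≈ -79563.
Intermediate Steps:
Function('a')(I, W) = Add(6, Mul(Rational(1, 2), W)) (Function('a')(I, W) = Add(6, Mul(Rational(1, 8), Mul(W, 4))) = Add(6, Mul(Rational(1, 8), Mul(4, W))) = Add(6, Mul(Rational(1, 2), W)))
t = 4795
H = Rational(-149535, 2) (H = Mul(3, Add(-24995, Add(6, Mul(Rational(1, 2), 133)))) = Mul(3, Add(-24995, Add(6, Rational(133, 2)))) = Mul(3, Add(-24995, Rational(145, 2))) = Mul(3, Rational(-49845, 2)) = Rational(-149535, 2) ≈ -74768.)
Add(H, Mul(-1, t)) = Add(Rational(-149535, 2), Mul(-1, 4795)) = Add(Rational(-149535, 2), -4795) = Rational(-159125, 2)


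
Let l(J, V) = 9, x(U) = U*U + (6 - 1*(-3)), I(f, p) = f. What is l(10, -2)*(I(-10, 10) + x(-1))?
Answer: 0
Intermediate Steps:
x(U) = 9 + U² (x(U) = U² + (6 + 3) = U² + 9 = 9 + U²)
l(10, -2)*(I(-10, 10) + x(-1)) = 9*(-10 + (9 + (-1)²)) = 9*(-10 + (9 + 1)) = 9*(-10 + 10) = 9*0 = 0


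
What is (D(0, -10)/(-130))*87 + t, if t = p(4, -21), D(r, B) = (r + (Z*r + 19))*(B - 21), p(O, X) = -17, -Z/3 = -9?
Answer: 49033/130 ≈ 377.18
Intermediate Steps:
Z = 27 (Z = -3*(-9) = 27)
D(r, B) = (-21 + B)*(19 + 28*r) (D(r, B) = (r + (27*r + 19))*(B - 21) = (r + (19 + 27*r))*(-21 + B) = (19 + 28*r)*(-21 + B) = (-21 + B)*(19 + 28*r))
t = -17
(D(0, -10)/(-130))*87 + t = ((-399 - 588*0 + 19*(-10) + 28*(-10)*0)/(-130))*87 - 17 = ((-399 + 0 - 190 + 0)*(-1/130))*87 - 17 = -589*(-1/130)*87 - 17 = (589/130)*87 - 17 = 51243/130 - 17 = 49033/130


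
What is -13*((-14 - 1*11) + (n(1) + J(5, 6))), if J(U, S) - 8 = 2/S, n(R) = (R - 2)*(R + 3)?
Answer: 806/3 ≈ 268.67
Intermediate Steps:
n(R) = (-2 + R)*(3 + R)
J(U, S) = 8 + 2/S
-13*((-14 - 1*11) + (n(1) + J(5, 6))) = -13*((-14 - 1*11) + ((-6 + 1 + 1²) + (8 + 2/6))) = -13*((-14 - 11) + ((-6 + 1 + 1) + (8 + 2*(⅙)))) = -13*(-25 + (-4 + (8 + ⅓))) = -13*(-25 + (-4 + 25/3)) = -13*(-25 + 13/3) = -13*(-62/3) = 806/3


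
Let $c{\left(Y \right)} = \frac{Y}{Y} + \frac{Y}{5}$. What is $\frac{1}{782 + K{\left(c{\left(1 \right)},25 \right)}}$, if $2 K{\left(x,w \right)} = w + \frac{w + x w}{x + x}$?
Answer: $\frac{24}{19343} \approx 0.0012408$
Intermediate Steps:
$c{\left(Y \right)} = 1 + \frac{Y}{5}$ ($c{\left(Y \right)} = 1 + Y \frac{1}{5} = 1 + \frac{Y}{5}$)
$K{\left(x,w \right)} = \frac{w}{2} + \frac{w + w x}{4 x}$ ($K{\left(x,w \right)} = \frac{w + \frac{w + x w}{x + x}}{2} = \frac{w + \frac{w + w x}{2 x}}{2} = \frac{w}{2} + \frac{w + w x}{4 x}$)
$\frac{1}{782 + K{\left(c{\left(1 \right)},25 \right)}} = \frac{1}{782 + \frac{1}{4} \cdot 25 \frac{1}{1 + \frac{1}{5} \cdot 1} \left(1 + 3 \left(1 + \frac{1}{5} \cdot 1\right)\right)} = \frac{1}{782 + \frac{1}{4} \cdot 25 \frac{1}{1 + \frac{1}{5}} \left(1 + 3 \left(1 + \frac{1}{5}\right)\right)} = \frac{1}{782 + \frac{1}{4} \cdot 25 \frac{1}{\frac{6}{5}} \left(1 + 3 \cdot \frac{6}{5}\right)} = \frac{1}{782 + \frac{1}{4} \cdot 25 \cdot \frac{5}{6} \left(1 + \frac{18}{5}\right)} = \frac{1}{782 + \frac{1}{4} \cdot 25 \cdot \frac{5}{6} \cdot \frac{23}{5}} = \frac{1}{782 + \frac{575}{24}} = \frac{1}{\frac{19343}{24}} = \frac{24}{19343}$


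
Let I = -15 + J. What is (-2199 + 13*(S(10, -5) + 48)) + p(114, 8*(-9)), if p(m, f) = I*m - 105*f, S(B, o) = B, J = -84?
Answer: -5171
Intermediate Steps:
I = -99 (I = -15 - 84 = -99)
p(m, f) = -105*f - 99*m (p(m, f) = -99*m - 105*f = -105*f - 99*m)
(-2199 + 13*(S(10, -5) + 48)) + p(114, 8*(-9)) = (-2199 + 13*(10 + 48)) + (-840*(-9) - 99*114) = (-2199 + 13*58) + (-105*(-72) - 11286) = (-2199 + 754) + (7560 - 11286) = -1445 - 3726 = -5171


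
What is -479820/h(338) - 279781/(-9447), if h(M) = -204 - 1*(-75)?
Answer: 1522983763/406221 ≈ 3749.2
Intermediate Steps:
h(M) = -129 (h(M) = -204 + 75 = -129)
-479820/h(338) - 279781/(-9447) = -479820/(-129) - 279781/(-9447) = -479820*(-1/129) - 279781*(-1/9447) = 159940/43 + 279781/9447 = 1522983763/406221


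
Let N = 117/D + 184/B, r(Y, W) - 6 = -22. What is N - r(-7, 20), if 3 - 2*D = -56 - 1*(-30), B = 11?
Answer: 13014/319 ≈ 40.796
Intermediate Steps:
D = 29/2 (D = 3/2 - (-56 - 1*(-30))/2 = 3/2 - (-56 + 30)/2 = 3/2 - 1/2*(-26) = 3/2 + 13 = 29/2 ≈ 14.500)
r(Y, W) = -16 (r(Y, W) = 6 - 22 = -16)
N = 7910/319 (N = 117/(29/2) + 184/11 = 117*(2/29) + 184*(1/11) = 234/29 + 184/11 = 7910/319 ≈ 24.796)
N - r(-7, 20) = 7910/319 - 1*(-16) = 7910/319 + 16 = 13014/319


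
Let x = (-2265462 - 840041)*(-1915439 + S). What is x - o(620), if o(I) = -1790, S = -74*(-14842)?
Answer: 2537602773683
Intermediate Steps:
S = 1098308
x = 2537602771893 (x = (-2265462 - 840041)*(-1915439 + 1098308) = -3105503*(-817131) = 2537602771893)
x - o(620) = 2537602771893 - 1*(-1790) = 2537602771893 + 1790 = 2537602773683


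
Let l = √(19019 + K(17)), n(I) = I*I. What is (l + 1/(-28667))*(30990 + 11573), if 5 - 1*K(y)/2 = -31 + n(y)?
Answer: -42563/28667 + 1404579*√17 ≈ 5.7912e+6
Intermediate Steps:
n(I) = I²
K(y) = 72 - 2*y² (K(y) = 10 - 2*(-31 + y²) = 10 + (62 - 2*y²) = 72 - 2*y²)
l = 33*√17 (l = √(19019 + (72 - 2*17²)) = √(19019 + (72 - 2*289)) = √(19019 + (72 - 578)) = √(19019 - 506) = √18513 = 33*√17 ≈ 136.06)
(l + 1/(-28667))*(30990 + 11573) = (33*√17 + 1/(-28667))*(30990 + 11573) = (33*√17 - 1/28667)*42563 = (-1/28667 + 33*√17)*42563 = -42563/28667 + 1404579*√17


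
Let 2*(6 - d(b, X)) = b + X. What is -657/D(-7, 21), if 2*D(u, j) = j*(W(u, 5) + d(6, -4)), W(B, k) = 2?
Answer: -438/49 ≈ -8.9388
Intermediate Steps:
d(b, X) = 6 - X/2 - b/2 (d(b, X) = 6 - (b + X)/2 = 6 - (X + b)/2 = 6 + (-X/2 - b/2) = 6 - X/2 - b/2)
D(u, j) = 7*j/2 (D(u, j) = (j*(2 + (6 - ½*(-4) - ½*6)))/2 = (j*(2 + (6 + 2 - 3)))/2 = (j*(2 + 5))/2 = (j*7)/2 = (7*j)/2 = 7*j/2)
-657/D(-7, 21) = -657/((7/2)*21) = -657/147/2 = -657*2/147 = -438/49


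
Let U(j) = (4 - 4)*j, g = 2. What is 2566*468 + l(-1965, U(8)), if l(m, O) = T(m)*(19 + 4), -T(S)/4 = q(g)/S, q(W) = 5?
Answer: 471949076/393 ≈ 1.2009e+6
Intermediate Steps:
U(j) = 0 (U(j) = 0*j = 0)
T(S) = -20/S
l(m, O) = -460/m (l(m, O) = (-20/m)*(19 + 4) = -20/m*23 = -460/m)
2566*468 + l(-1965, U(8)) = 2566*468 - 460/(-1965) = 1200888 - 460*(-1/1965) = 1200888 + 92/393 = 471949076/393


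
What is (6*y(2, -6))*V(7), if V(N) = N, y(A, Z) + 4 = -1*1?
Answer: -210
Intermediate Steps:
y(A, Z) = -5 (y(A, Z) = -4 - 1*1 = -4 - 1 = -5)
(6*y(2, -6))*V(7) = (6*(-5))*7 = -30*7 = -210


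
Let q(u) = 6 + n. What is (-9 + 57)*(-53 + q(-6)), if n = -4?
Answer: -2448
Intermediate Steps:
q(u) = 2 (q(u) = 6 - 4 = 2)
(-9 + 57)*(-53 + q(-6)) = (-9 + 57)*(-53 + 2) = 48*(-51) = -2448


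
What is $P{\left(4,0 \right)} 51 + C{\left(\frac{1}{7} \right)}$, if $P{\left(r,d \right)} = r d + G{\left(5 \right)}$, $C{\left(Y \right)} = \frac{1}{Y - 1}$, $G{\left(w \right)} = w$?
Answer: $\frac{1523}{6} \approx 253.83$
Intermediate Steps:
$C{\left(Y \right)} = \frac{1}{-1 + Y}$
$P{\left(r,d \right)} = 5 + d r$ ($P{\left(r,d \right)} = r d + 5 = d r + 5 = 5 + d r$)
$P{\left(4,0 \right)} 51 + C{\left(\frac{1}{7} \right)} = \left(5 + 0 \cdot 4\right) 51 + \frac{1}{-1 + \frac{1}{7}} = \left(5 + 0\right) 51 + \frac{1}{-1 + \frac{1}{7}} = 5 \cdot 51 + \frac{1}{- \frac{6}{7}} = 255 - \frac{7}{6} = \frac{1523}{6}$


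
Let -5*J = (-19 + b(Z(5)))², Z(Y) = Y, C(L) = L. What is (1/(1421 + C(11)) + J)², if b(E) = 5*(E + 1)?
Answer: 30021453289/51265600 ≈ 585.61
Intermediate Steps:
b(E) = 5 + 5*E (b(E) = 5*(1 + E) = 5 + 5*E)
J = -121/5 (J = -(-19 + (5 + 5*5))²/5 = -(-19 + (5 + 25))²/5 = -(-19 + 30)²/5 = -⅕*11² = -⅕*121 = -121/5 ≈ -24.200)
(1/(1421 + C(11)) + J)² = (1/(1421 + 11) - 121/5)² = (1/1432 - 121/5)² = (-173267/7160)² = 30021453289/51265600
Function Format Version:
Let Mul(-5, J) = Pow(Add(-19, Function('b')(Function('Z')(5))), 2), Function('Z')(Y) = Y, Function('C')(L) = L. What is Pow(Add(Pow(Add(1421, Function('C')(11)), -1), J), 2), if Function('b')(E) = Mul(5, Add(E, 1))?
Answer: Rational(30021453289, 51265600) ≈ 585.61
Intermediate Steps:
Function('b')(E) = Add(5, Mul(5, E)) (Function('b')(E) = Mul(5, Add(1, E)) = Add(5, Mul(5, E)))
J = Rational(-121, 5) (J = Mul(Rational(-1, 5), Pow(Add(-19, Add(5, Mul(5, 5))), 2)) = Mul(Rational(-1, 5), Pow(Add(-19, Add(5, 25)), 2)) = Mul(Rational(-1, 5), Pow(Add(-19, 30), 2)) = Mul(Rational(-1, 5), Pow(11, 2)) = Mul(Rational(-1, 5), 121) = Rational(-121, 5) ≈ -24.200)
Pow(Add(Pow(Add(1421, Function('C')(11)), -1), J), 2) = Pow(Add(Pow(Add(1421, 11), -1), Rational(-121, 5)), 2) = Pow(Add(Pow(1432, -1), Rational(-121, 5)), 2) = Pow(Add(Rational(1, 1432), Rational(-121, 5)), 2) = Pow(Rational(-173267, 7160), 2) = Rational(30021453289, 51265600)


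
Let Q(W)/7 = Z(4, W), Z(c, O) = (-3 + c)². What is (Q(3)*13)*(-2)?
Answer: -182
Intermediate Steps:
Q(W) = 7 (Q(W) = 7*(-3 + 4)² = 7*1² = 7*1 = 7)
(Q(3)*13)*(-2) = (7*13)*(-2) = 91*(-2) = -182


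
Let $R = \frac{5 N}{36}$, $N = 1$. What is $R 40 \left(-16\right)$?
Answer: $- \frac{800}{9} \approx -88.889$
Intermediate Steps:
$R = \frac{5}{36}$ ($R = \frac{5 \cdot 1}{36} = 5 \cdot \frac{1}{36} = \frac{5}{36} \approx 0.13889$)
$R 40 \left(-16\right) = \frac{5}{36} \cdot 40 \left(-16\right) = \frac{50}{9} \left(-16\right) = - \frac{800}{9}$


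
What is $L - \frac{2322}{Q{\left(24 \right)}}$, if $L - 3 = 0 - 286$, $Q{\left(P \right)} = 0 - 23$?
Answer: $- \frac{4187}{23} \approx -182.04$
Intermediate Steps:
$Q{\left(P \right)} = -23$ ($Q{\left(P \right)} = 0 - 23 = -23$)
$L = -283$ ($L = 3 + \left(0 - 286\right) = 3 - 286 = -283$)
$L - \frac{2322}{Q{\left(24 \right)}} = -283 - \frac{2322}{-23} = -283 - 2322 \left(- \frac{1}{23}\right) = -283 - - \frac{2322}{23} = -283 + \frac{2322}{23} = - \frac{4187}{23}$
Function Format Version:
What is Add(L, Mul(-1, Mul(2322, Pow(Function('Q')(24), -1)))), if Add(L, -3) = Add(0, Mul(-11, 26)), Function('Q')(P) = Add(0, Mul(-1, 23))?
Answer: Rational(-4187, 23) ≈ -182.04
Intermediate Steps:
Function('Q')(P) = -23 (Function('Q')(P) = Add(0, -23) = -23)
L = -283 (L = Add(3, Add(0, Mul(-11, 26))) = Add(3, Add(0, -286)) = Add(3, -286) = -283)
Add(L, Mul(-1, Mul(2322, Pow(Function('Q')(24), -1)))) = Add(-283, Mul(-1, Mul(2322, Pow(-23, -1)))) = Add(-283, Mul(-1, Mul(2322, Rational(-1, 23)))) = Add(-283, Mul(-1, Rational(-2322, 23))) = Add(-283, Rational(2322, 23)) = Rational(-4187, 23)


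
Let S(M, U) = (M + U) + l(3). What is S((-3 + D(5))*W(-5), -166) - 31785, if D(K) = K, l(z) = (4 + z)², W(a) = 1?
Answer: -31900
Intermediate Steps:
S(M, U) = 49 + M + U (S(M, U) = (M + U) + (4 + 3)² = (M + U) + 7² = (M + U) + 49 = 49 + M + U)
S((-3 + D(5))*W(-5), -166) - 31785 = (49 + (-3 + 5)*1 - 166) - 31785 = (49 + 2*1 - 166) - 31785 = (49 + 2 - 166) - 31785 = -115 - 31785 = -31900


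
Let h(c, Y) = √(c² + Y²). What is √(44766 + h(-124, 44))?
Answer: √(44766 + 4*√1082) ≈ 211.89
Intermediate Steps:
h(c, Y) = √(Y² + c²)
√(44766 + h(-124, 44)) = √(44766 + √(44² + (-124)²)) = √(44766 + √(1936 + 15376)) = √(44766 + √17312) = √(44766 + 4*√1082)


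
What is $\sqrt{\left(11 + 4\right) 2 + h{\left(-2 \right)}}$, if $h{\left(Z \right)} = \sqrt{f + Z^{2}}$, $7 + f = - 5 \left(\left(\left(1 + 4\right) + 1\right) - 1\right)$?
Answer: $\sqrt{30 + 2 i \sqrt{7}} \approx 5.4983 + 0.48119 i$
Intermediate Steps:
$f = -32$ ($f = -7 - 5 \left(\left(\left(1 + 4\right) + 1\right) - 1\right) = -7 - 5 \left(\left(5 + 1\right) - 1\right) = -7 - 5 \left(6 - 1\right) = -7 - 25 = -32$)
$h{\left(Z \right)} = \sqrt{-32 + Z^{2}}$
$\sqrt{\left(11 + 4\right) 2 + h{\left(-2 \right)}} = \sqrt{\left(11 + 4\right) 2 + \sqrt{-32 + \left(-2\right)^{2}}} = \sqrt{15 \cdot 2 + \sqrt{-32 + 4}} = \sqrt{30 + \sqrt{-28}} = \sqrt{30 + 2 i \sqrt{7}}$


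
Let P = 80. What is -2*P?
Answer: -160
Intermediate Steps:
-2*P = -2*80 = -160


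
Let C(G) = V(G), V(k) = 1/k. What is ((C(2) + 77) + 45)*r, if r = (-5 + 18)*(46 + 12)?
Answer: 92365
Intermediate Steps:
C(G) = 1/G
r = 754 (r = 13*58 = 754)
((C(2) + 77) + 45)*r = ((1/2 + 77) + 45)*754 = (155/2 + 45)*754 = (245/2)*754 = 92365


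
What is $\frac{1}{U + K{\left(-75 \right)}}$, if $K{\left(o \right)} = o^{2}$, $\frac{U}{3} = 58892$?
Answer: $\frac{1}{182301} \approx 5.4854 \cdot 10^{-6}$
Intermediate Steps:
$U = 176676$ ($U = 3 \cdot 58892 = 176676$)
$\frac{1}{U + K{\left(-75 \right)}} = \frac{1}{176676 + \left(-75\right)^{2}} = \frac{1}{176676 + 5625} = \frac{1}{182301}$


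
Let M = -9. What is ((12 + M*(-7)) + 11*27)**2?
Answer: 138384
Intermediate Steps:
((12 + M*(-7)) + 11*27)**2 = ((12 - 9*(-7)) + 11*27)**2 = ((12 + 63) + 297)**2 = (75 + 297)**2 = 372**2 = 138384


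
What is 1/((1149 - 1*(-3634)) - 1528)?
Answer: 1/3255 ≈ 0.00030722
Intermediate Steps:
1/((1149 - 1*(-3634)) - 1528) = 1/((1149 + 3634) - 1528) = 1/(4783 - 1528) = 1/3255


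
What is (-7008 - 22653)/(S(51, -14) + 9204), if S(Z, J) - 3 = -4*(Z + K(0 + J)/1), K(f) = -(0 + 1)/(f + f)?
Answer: -207627/63020 ≈ -3.2946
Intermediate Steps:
K(f) = -1/(2*f)
S(Z, J) = 3 - 4*Z + 2/J (S(Z, J) = 3 - 4*(Z - 1/(2*(0 + J))/1) = 3 - 4*(Z - 1/(2*J)*1) = 3 - 4*(Z - 1/(2*J)) = 3 + (-4*Z + 2/J) = 3 - 4*Z + 2/J)
(-7008 - 22653)/(S(51, -14) + 9204) = (-7008 - 22653)/((3 - 4*51 + 2/(-14)) + 9204) = -29661/((3 - 204 + 2*(-1/14)) + 9204) = -29661/((3 - 204 - ⅐) + 9204) = -29661/(-1408/7 + 9204) = -29661/63020/7 = -29661*7/63020 = -207627/63020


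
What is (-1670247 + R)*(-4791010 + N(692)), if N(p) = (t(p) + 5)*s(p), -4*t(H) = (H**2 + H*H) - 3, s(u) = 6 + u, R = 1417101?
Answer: 43518463660245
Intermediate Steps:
t(H) = 3/4 - H**2/2 (t(H) = -((H**2 + H*H) - 3)/4 = -((H**2 + H**2) - 3)/4 = -(2*H**2 - 3)/4 = -(-3 + 2*H**2)/4 = 3/4 - H**2/2)
N(p) = (6 + p)*(23/4 - p**2/2) (N(p) = ((3/4 - p**2/2) + 5)*(6 + p) = (23/4 - p**2/2)*(6 + p) = (6 + p)*(23/4 - p**2/2))
(-1670247 + R)*(-4791010 + N(692)) = (-1670247 + 1417101)*(-4791010 - (-23 + 2*692**2)*(6 + 692)/4) = -253146*(-4791010 - 1/4*(-23 + 2*478864)*698) = -253146*(-4791010 - 1/4*(-23 + 957728)*698) = -253146*(-4791010 - 1/4*957705*698) = -253146*(-4791010 - 334239045/2) = -253146*(-343821065/2) = 43518463660245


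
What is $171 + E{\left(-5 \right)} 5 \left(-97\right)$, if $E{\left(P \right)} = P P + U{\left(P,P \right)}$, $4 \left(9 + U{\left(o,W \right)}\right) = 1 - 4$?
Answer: $- \frac{28901}{4} \approx -7225.3$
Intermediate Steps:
$U{\left(o,W \right)} = - \frac{39}{4}$ ($U{\left(o,W \right)} = -9 + \frac{1 - 4}{4} = -9 + \frac{1}{4} \left(-3\right) = -9 - \frac{3}{4} = - \frac{39}{4}$)
$E{\left(P \right)} = - \frac{39}{4} + P^{2}$ ($E{\left(P \right)} = P P - \frac{39}{4} = P^{2} - \frac{39}{4} = - \frac{39}{4} + P^{2}$)
$171 + E{\left(-5 \right)} 5 \left(-97\right) = 171 + \left(- \frac{39}{4} + \left(-5\right)^{2}\right) 5 \left(-97\right) = 171 + \left(- \frac{39}{4} + 25\right) 5 \left(-97\right) = 171 + \frac{61}{4} \cdot 5 \left(-97\right) = 171 + \frac{305}{4} \left(-97\right) = 171 - \frac{29585}{4} = - \frac{28901}{4}$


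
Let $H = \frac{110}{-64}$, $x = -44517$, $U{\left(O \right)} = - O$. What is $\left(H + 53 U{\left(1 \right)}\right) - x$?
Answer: $\frac{1422793}{32} \approx 44462.0$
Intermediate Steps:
$H = - \frac{55}{32}$ ($H = 110 \left(- \frac{1}{64}\right) = - \frac{55}{32} \approx -1.7188$)
$\left(H + 53 U{\left(1 \right)}\right) - x = \left(- \frac{55}{32} + 53 \left(\left(-1\right) 1\right)\right) - -44517 = \left(- \frac{55}{32} + 53 \left(-1\right)\right) + 44517 = \left(- \frac{55}{32} - 53\right) + 44517 = - \frac{1751}{32} + 44517 = \frac{1422793}{32}$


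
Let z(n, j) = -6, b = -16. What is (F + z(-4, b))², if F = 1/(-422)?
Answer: 6416089/178084 ≈ 36.028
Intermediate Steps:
F = -1/422 ≈ -0.0023697
(F + z(-4, b))² = (-1/422 - 6)² = (-2533/422)² = 6416089/178084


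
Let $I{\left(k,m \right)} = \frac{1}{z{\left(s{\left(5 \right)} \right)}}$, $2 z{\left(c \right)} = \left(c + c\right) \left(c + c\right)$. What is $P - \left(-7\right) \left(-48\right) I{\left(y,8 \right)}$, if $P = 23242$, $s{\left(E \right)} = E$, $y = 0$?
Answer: $\frac{580882}{25} \approx 23235.0$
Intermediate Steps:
$z{\left(c \right)} = 2 c^{2}$ ($z{\left(c \right)} = \frac{\left(c + c\right) \left(c + c\right)}{2} = \frac{2 c 2 c}{2} = \frac{4 c^{2}}{2} = 2 c^{2}$)
$I{\left(k,m \right)} = \frac{1}{50}$ ($I{\left(k,m \right)} = \frac{1}{2 \cdot 5^{2}} = \frac{1}{2 \cdot 25} = \frac{1}{50}$)
$P - \left(-7\right) \left(-48\right) I{\left(y,8 \right)} = 23242 - \left(-7\right) \left(-48\right) \frac{1}{50} = 23242 - 336 \cdot \frac{1}{50} = 23242 - \frac{168}{25} = \frac{580882}{25}$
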